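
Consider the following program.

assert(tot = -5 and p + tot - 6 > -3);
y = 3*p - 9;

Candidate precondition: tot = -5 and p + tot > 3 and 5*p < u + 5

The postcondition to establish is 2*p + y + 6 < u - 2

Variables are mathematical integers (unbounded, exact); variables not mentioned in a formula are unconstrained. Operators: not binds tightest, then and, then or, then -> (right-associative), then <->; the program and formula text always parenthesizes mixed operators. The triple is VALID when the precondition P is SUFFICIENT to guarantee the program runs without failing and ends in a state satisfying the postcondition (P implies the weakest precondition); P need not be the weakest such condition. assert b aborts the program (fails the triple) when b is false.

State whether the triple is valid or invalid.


Working backward. After the program, the postcondition 2*p + y + 6 < u - 2 must hold; in canonical form it is 2*p + y < u - 8.
Before y := 3*p - 9: 5*p < u + 1
Before assert tot = -5 and p + tot - 6 > -3: tot = -5 and p + tot > 3 and 5*p < u + 1
The weakest precondition is tot = -5 and p + tot > 3 and 5*p < u + 1.
Check whether tot = -5 and p + tot > 3 and 5*p < u + 5 implies it.
Countermodel: at the initial state p = 9, tot = -5, u = 41, the precondition holds but the weakest precondition fails.
Answer: invalid


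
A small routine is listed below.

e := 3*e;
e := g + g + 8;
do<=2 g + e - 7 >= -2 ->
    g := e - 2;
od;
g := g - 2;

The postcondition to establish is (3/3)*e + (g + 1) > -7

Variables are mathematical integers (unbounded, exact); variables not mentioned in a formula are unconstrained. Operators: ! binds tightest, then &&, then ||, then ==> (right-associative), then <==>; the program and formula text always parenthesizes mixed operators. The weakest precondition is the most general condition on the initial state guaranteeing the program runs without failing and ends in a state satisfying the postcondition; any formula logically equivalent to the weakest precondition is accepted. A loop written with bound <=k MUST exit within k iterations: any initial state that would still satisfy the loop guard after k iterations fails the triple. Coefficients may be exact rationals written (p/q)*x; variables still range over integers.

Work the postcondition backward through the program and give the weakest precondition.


Working backward. After the program, the postcondition (3/3)*e + (g + 1) > -7 must hold; in canonical form it is e + g > -8.
Before g := g - 2: e + g > -6
Before the loop (bound <=2), unroll the exhaustion recursion (WP_0 = exit-now case; WP_j = one more guarded iteration, up to j = 2):
  WP_0: (!(e + g >= 5)) && e + g > -6
  WP_1: (e + g >= 5 ==> ((!(2*e >= 7)) && 2*e > -4)) && ((!(e + g >= 5)) ==> e + g > -6)
  WP_2: (e + g >= 5 ==> ((2*e >= 7 ==> ((!(2*e >= 7)) && 2*e > -4)) && ((!(2*e >= 7)) ==> 2*e > -4))) && ((!(e + g >= 5)) ==> e + g > -6)
So before the loop: (e + g >= 5 ==> ((2*e >= 7 ==> ((!(2*e >= 7)) && 2*e > -4)) && ((!(2*e >= 7)) ==> 2*e > -4))) && ((!(e + g >= 5)) ==> e + g > -6)
Before e := g + g + 8: (3*g >= -3 ==> ((4*g >= -9 ==> ((!(4*g >= -9)) && 4*g > -20)) && ((!(4*g >= -9)) ==> 4*g > -20))) && ((!(3*g >= -3)) ==> 3*g > -14)
Before e := 3*e: (3*g >= -3 ==> ((4*g >= -9 ==> ((!(4*g >= -9)) && 4*g > -20)) && ((!(4*g >= -9)) ==> 4*g > -20))) && ((!(3*g >= -3)) ==> 3*g > -14)
Answer: WP = (3*g >= -3 ==> ((4*g >= -9 ==> ((!(4*g >= -9)) && 4*g > -20)) && ((!(4*g >= -9)) ==> 4*g > -20))) && ((!(3*g >= -3)) ==> 3*g > -14)


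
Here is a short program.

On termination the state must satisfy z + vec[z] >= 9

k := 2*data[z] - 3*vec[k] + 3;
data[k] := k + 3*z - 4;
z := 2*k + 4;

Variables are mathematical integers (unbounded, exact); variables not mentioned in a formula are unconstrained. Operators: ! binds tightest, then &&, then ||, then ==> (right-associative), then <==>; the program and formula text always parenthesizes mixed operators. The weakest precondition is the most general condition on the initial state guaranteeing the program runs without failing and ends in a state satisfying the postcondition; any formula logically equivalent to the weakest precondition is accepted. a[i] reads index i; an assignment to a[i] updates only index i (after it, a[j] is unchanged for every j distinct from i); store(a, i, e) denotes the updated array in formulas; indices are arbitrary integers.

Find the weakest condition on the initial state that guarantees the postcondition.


Working backward. After the program, the postcondition z + vec[z] >= 9 must hold; in canonical form it is vec[z] + z >= 9.
Before z := 2*k + 4: vec[2*k + 4] + 2*k >= 5
Before data[k] := k + 3*z - 4: vec[2*k + 4] + 2*k >= 5
Before k := 2*data[z] - 3*vec[k] + 3: 4*data[z] + vec[4*data[z] - 6*vec[k] + 10] >= 6*vec[k] - 1
Answer: WP = 4*data[z] + vec[4*data[z] - 6*vec[k] + 10] >= 6*vec[k] - 1


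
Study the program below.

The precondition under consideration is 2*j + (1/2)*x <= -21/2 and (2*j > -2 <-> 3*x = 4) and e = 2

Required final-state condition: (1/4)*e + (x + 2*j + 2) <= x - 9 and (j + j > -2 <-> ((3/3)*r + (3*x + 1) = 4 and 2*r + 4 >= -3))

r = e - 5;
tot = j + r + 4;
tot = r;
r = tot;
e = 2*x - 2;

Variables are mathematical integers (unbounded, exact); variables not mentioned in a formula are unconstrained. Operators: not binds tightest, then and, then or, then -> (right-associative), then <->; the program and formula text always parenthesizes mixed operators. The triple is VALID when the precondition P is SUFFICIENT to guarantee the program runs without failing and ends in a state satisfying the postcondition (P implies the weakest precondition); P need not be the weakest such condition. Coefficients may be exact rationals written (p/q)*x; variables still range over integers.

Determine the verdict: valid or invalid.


Working backward. After the program, the postcondition (1/4)*e + (x + 2*j + 2) <= x - 9 and (j + j > -2 <-> ((3/3)*r + (3*x + 1) = 4 and 2*r + 4 >= -3)) must hold; in canonical form it is (1/4)*e + 2*j <= -11 and (2*j > -2 <-> (r + 3*x = 3 and 2*r >= -7)).
Before e := 2*x - 2: 2*j + (1/2)*x <= -21/2 and (2*j > -2 <-> (r + 3*x = 3 and 2*r >= -7))
Before r := tot: 2*j + (1/2)*x <= -21/2 and (2*j > -2 <-> (tot + 3*x = 3 and 2*tot >= -7))
Before tot := r: 2*j + (1/2)*x <= -21/2 and (2*j > -2 <-> (r + 3*x = 3 and 2*r >= -7))
Before tot := j + r + 4: 2*j + (1/2)*x <= -21/2 and (2*j > -2 <-> (r + 3*x = 3 and 2*r >= -7))
Before r := e - 5: 2*j + (1/2)*x <= -21/2 and (2*j > -2 <-> (e + 3*x = 8 and 2*e >= 3))
The weakest precondition is 2*j + (1/2)*x <= -21/2 and (2*j > -2 <-> (e + 3*x = 8 and 2*e >= 3)).
Check whether 2*j + (1/2)*x <= -21/2 and (2*j > -2 <-> 3*x = 4) and e = 2 implies it.
Countermodel: at the initial state e = 2, j = -6, x = 2, the precondition holds but the weakest precondition fails.
Answer: invalid


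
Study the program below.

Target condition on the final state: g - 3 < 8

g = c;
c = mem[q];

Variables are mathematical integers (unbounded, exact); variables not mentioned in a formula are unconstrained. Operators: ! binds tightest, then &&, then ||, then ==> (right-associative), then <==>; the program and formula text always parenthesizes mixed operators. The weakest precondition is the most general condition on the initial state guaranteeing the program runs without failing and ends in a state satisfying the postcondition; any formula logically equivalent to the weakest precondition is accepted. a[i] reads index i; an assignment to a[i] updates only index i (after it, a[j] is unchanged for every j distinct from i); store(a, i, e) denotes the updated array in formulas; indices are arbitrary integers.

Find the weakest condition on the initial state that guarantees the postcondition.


Working backward. After the program, the postcondition g - 3 < 8 must hold; in canonical form it is g < 11.
Before c := mem[q]: g < 11
Before g := c: c < 11
Answer: WP = c < 11


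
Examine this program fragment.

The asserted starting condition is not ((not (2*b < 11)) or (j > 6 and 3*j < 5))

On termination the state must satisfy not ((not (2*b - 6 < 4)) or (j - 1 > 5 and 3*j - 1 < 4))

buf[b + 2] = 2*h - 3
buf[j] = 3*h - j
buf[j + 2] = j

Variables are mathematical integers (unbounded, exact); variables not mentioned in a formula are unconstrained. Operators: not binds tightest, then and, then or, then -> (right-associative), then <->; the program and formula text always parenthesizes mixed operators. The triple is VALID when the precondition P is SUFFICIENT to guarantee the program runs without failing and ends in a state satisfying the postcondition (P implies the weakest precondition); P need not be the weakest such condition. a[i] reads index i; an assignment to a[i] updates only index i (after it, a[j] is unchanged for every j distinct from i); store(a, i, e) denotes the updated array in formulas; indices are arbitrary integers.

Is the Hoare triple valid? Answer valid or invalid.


Working backward. After the program, the postcondition not ((not (2*b - 6 < 4)) or (j - 1 > 5 and 3*j - 1 < 4)) must hold; in canonical form it is not ((not (2*b < 10)) or (j > 6 and 3*j < 5)).
Before buf[j + 2] := j: not ((not (2*b < 10)) or (j > 6 and 3*j < 5))
Before buf[j] := 3*h - j: not ((not (2*b < 10)) or (j > 6 and 3*j < 5))
Before buf[b + 2] := 2*h - 3: not ((not (2*b < 10)) or (j > 6 and 3*j < 5))
The weakest precondition is not ((not (2*b < 10)) or (j > 6 and 3*j < 5)).
Check whether not ((not (2*b < 11)) or (j > 6 and 3*j < 5)) implies it.
Countermodel: at the initial state b = 5, j = 7, the precondition holds but the weakest precondition fails.
Answer: invalid


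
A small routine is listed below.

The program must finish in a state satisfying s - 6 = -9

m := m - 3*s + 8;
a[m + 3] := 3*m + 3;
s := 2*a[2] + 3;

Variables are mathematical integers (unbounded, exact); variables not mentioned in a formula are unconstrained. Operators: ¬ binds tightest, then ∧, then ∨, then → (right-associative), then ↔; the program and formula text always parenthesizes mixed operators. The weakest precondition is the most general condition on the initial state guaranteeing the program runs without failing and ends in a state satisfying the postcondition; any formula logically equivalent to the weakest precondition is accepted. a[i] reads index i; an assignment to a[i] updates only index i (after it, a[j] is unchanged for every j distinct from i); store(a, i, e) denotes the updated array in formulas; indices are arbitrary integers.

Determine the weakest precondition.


Working backward. After the program, the postcondition s - 6 = -9 must hold; in canonical form it is s = -3.
Before s := 2*a[2] + 3: 2*a[2] = -6
Before a[m + 3] := 3*m + 3: 2*store(a, m + 3, 3*m + 3)[2] = -6
Before m := m - 3*s + 8: 2*store(a, m - 3*s + 11, 3*m - 9*s + 27)[2] = -6
Answer: WP = 2*store(a, m - 3*s + 11, 3*m - 9*s + 27)[2] = -6


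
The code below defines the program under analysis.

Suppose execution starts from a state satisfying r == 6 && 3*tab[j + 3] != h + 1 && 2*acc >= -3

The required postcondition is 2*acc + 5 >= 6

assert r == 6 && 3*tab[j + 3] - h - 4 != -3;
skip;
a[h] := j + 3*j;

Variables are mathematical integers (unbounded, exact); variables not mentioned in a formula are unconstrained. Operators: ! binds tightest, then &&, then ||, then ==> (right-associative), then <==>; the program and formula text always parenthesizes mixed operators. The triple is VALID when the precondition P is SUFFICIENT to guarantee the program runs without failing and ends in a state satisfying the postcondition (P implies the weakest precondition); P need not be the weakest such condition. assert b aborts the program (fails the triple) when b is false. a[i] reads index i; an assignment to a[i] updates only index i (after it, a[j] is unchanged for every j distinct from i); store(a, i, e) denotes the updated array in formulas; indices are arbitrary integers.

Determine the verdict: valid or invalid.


Working backward. After the program, the postcondition 2*acc + 5 >= 6 must hold; in canonical form it is 2*acc >= 1.
Before a[h] := j + 3*j: 2*acc >= 1
Before skip: 2*acc >= 1
Before assert r == 6 && 3*tab[j + 3] - h - 4 != -3: r == 6 && 3*tab[j + 3] != h + 1 && 2*acc >= 1
The weakest precondition is r == 6 && 3*tab[j + 3] != h + 1 && 2*acc >= 1.
Check whether r == 6 && 3*tab[j + 3] != h + 1 && 2*acc >= -3 implies it.
Countermodel: at the initial state acc = 0, h = 0, j = -3, r = 6, tab = {[0] = 0, elsewhere 0}, the precondition holds but the weakest precondition fails.
Answer: invalid


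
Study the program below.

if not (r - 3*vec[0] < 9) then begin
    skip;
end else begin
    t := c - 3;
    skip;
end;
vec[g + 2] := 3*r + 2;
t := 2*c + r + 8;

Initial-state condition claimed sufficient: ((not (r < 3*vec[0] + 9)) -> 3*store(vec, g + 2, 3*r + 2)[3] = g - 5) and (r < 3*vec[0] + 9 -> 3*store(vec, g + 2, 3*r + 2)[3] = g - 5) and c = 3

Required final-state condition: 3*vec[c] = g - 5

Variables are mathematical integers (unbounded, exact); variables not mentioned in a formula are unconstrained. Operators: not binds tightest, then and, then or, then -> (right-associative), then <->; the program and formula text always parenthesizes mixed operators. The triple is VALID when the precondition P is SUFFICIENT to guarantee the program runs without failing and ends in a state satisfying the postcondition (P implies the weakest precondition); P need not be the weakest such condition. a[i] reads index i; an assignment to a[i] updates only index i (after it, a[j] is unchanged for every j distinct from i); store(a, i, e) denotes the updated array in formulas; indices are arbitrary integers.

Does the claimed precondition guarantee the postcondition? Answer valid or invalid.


Working backward. After the program, 3*vec[c] = g - 5 must hold.
Before t := 2*c + r + 8: 3*vec[c] = g - 5
Before vec[g + 2] := 3*r + 2: 3*store(vec, g + 2, 3*r + 2)[c] = g - 5
Then branch requires 3*store(vec, g + 2, 3*r + 2)[c] = g - 5; else branch requires 3*store(vec, g + 2, 3*r + 2)[c] = g - 5.
Before the if: ((not (r < 3*vec[0] + 9)) -> 3*store(vec, g + 2, 3*r + 2)[c] = g - 5) and (r < 3*vec[0] + 9 -> 3*store(vec, g + 2, 3*r + 2)[c] = g - 5)
The weakest precondition is ((not (r < 3*vec[0] + 9)) -> 3*store(vec, g + 2, 3*r + 2)[c] = g - 5) and (r < 3*vec[0] + 9 -> 3*store(vec, g + 2, 3*r + 2)[c] = g - 5).
Check whether ((not (r < 3*vec[0] + 9)) -> 3*store(vec, g + 2, 3*r + 2)[3] = g - 5) and (r < 3*vec[0] + 9 -> 3*store(vec, g + 2, 3*r + 2)[3] = g - 5) and c = 3 implies it.
Every state satisfying the precondition satisfies the weakest precondition: the implication holds.
Answer: valid


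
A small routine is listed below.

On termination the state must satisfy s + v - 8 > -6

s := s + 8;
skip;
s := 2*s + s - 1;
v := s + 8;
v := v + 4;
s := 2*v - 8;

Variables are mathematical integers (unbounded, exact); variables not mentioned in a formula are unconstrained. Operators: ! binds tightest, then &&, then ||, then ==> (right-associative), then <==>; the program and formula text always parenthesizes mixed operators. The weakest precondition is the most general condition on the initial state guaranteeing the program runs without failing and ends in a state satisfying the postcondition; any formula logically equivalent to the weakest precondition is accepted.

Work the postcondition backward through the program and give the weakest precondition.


Working backward. After the program, the postcondition s + v - 8 > -6 must hold; in canonical form it is s + v > 2.
Before s := 2*v - 8: 3*v > 10
Before v := v + 4: 3*v > -2
Before v := s + 8: 3*s > -26
Before s := 2*s + s - 1: 9*s > -23
Before skip: 9*s > -23
Before s := s + 8: 9*s > -95
Answer: WP = 9*s > -95


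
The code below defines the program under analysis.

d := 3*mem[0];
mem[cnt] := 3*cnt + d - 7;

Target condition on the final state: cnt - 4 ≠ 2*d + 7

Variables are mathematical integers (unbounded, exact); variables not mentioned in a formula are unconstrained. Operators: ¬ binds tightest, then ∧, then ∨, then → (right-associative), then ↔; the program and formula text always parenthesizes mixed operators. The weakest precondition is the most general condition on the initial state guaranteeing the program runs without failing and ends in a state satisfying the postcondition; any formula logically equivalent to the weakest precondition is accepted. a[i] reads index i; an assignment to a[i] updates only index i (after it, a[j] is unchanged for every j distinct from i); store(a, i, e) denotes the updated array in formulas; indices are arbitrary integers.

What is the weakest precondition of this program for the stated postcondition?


Working backward. After the program, the postcondition cnt - 4 ≠ 2*d + 7 must hold; in canonical form it is cnt ≠ 2*d + 11.
Before mem[cnt] := 3*cnt + d - 7: cnt ≠ 2*d + 11
Before d := 3*mem[0]: cnt ≠ 6*mem[0] + 11
Answer: WP = cnt ≠ 6*mem[0] + 11


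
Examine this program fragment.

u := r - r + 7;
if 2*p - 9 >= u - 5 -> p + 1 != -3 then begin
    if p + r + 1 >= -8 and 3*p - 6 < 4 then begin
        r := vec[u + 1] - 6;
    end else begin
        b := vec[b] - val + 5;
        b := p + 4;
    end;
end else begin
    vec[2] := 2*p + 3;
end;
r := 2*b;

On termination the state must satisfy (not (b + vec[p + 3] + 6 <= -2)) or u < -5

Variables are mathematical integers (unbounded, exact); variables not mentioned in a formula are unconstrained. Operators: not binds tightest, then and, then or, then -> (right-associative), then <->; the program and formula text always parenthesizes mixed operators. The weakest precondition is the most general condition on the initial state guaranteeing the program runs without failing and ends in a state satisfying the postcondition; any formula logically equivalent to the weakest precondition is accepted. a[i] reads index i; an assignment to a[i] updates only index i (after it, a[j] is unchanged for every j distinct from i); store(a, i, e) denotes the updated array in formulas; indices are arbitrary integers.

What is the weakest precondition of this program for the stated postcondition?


Working backward. After the program, the postcondition (not (b + vec[p + 3] + 6 <= -2)) or u < -5 must hold; in canonical form it is (not (vec[p + 3] + b <= -8)) or u < -5.
Before r := 2*b: (not (vec[p + 3] + b <= -8)) or u < -5
Then branch requires ((p + r >= -9 and 3*p < 10) -> ((not (vec[p + 3] + b <= -8)) or u < -5)) and ((not (p + r >= -9 and 3*p < 10)) -> ((not (vec[p + 3] + p <= -12)) or u < -5)); else branch requires (not (store(vec, 2, 2*p + 3)[p + 3] + b <= -8)) or u < -5.
Before the if: ((2*p >= u + 4 -> p != -4) -> (((p + r >= -9 and 3*p < 10) -> ((not (vec[p + 3] + b <= -8)) or u < -5)) and ((not (p + r >= -9 and 3*p < 10)) -> ((not (vec[p + 3] + p <= -12)) or u < -5)))) and ((not (2*p >= u + 4 -> p != -4)) -> ((not (store(vec, 2, 2*p + 3)[p + 3] + b <= -8)) or u < -5))
Before u := r - r + 7: ((2*p >= 11 -> p != -4) -> (((p + r >= -9 and 3*p < 10) -> (not (vec[p + 3] + b <= -8))) and ((not (p + r >= -9 and 3*p < 10)) -> (not (vec[p + 3] + p <= -12))))) and ((not (2*p >= 11 -> p != -4)) -> (not (store(vec, 2, 2*p + 3)[p + 3] + b <= -8)))
Answer: WP = ((2*p >= 11 -> p != -4) -> (((p + r >= -9 and 3*p < 10) -> (not (vec[p + 3] + b <= -8))) and ((not (p + r >= -9 and 3*p < 10)) -> (not (vec[p + 3] + p <= -12))))) and ((not (2*p >= 11 -> p != -4)) -> (not (store(vec, 2, 2*p + 3)[p + 3] + b <= -8)))


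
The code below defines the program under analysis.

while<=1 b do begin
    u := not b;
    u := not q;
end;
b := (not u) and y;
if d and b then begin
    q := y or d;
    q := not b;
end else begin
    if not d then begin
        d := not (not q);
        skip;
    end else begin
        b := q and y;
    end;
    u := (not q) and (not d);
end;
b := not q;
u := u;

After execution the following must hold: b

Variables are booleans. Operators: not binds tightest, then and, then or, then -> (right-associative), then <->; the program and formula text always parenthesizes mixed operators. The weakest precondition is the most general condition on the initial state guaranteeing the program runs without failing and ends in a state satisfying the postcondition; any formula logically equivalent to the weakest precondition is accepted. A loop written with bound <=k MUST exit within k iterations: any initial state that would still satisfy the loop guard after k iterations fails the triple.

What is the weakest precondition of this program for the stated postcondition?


Working backward. After the program, b must hold.
Before u := u: b
Before b := not q: not q
Then branch requires b; else branch requires ((not d) -> (not q)) and (d -> (not q)).
Before the if: ((d and b) -> b) and ((not (d and b)) -> (((not d) -> (not q)) and (d -> (not q))))
Before b := (not u) and y: ((d and (not u) and y) -> ((not u) and y)) and ((not (d and (not u) and y)) -> (((not d) -> (not q)) and (d -> (not q))))
Before the loop (bound <=1), unroll the exhaustion recursion (WP_0 = exit-now case; WP_j = one more guarded iteration, up to j = 1):
  WP_0: (not b) and ((d and (not u) and y) -> ((not u) and y)) and ((not (d and (not u) and y)) -> (((not d) -> (not q)) and (d -> (not q))))
  WP_1: (b -> ((not b) and ((d and q and y) -> (q and y)) and ((not (d and q and y)) -> (((not d) -> (not q)) and (d -> (not q)))))) and ((not b) -> (((d and (not u) and y) -> ((not u) and y)) and ((not (d and (not u) and y)) -> (((not d) -> (not q)) and (d -> (not q))))))
So before the loop: (b -> ((not b) and ((d and q and y) -> (q and y)) and ((not (d and q and y)) -> (((not d) -> (not q)) and (d -> (not q)))))) and ((not b) -> (((d and (not u) and y) -> ((not u) and y)) and ((not (d and (not u) and y)) -> (((not d) -> (not q)) and (d -> (not q))))))
Answer: WP = (b -> ((not b) and ((d and q and y) -> (q and y)) and ((not (d and q and y)) -> (((not d) -> (not q)) and (d -> (not q)))))) and ((not b) -> (((d and (not u) and y) -> ((not u) and y)) and ((not (d and (not u) and y)) -> (((not d) -> (not q)) and (d -> (not q))))))


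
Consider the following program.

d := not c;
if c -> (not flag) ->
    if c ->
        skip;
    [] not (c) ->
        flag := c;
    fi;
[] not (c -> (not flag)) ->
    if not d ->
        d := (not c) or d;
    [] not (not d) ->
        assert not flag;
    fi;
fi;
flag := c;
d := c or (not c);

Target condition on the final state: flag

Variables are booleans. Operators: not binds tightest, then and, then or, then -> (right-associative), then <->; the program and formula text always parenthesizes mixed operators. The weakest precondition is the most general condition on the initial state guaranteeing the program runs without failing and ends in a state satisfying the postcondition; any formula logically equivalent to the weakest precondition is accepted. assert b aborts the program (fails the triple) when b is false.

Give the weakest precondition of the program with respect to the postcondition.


Working backward. After the program, flag must hold.
Before d := c or (not c): flag
Before flag := c: c
Then branch requires (not c) -> c; else branch requires ((not d) -> c) and (d -> ((not flag) and c)).
Before the if: ((c -> (not flag)) -> ((not c) -> c)) and ((not (c -> (not flag))) -> (((not d) -> c) and (d -> ((not flag) and c))))
Before d := not c: ((c -> (not flag)) -> ((not c) -> c)) and ((not (c -> (not flag))) -> ((not c) -> ((not flag) and c)))
Answer: WP = ((c -> (not flag)) -> ((not c) -> c)) and ((not (c -> (not flag))) -> ((not c) -> ((not flag) and c)))


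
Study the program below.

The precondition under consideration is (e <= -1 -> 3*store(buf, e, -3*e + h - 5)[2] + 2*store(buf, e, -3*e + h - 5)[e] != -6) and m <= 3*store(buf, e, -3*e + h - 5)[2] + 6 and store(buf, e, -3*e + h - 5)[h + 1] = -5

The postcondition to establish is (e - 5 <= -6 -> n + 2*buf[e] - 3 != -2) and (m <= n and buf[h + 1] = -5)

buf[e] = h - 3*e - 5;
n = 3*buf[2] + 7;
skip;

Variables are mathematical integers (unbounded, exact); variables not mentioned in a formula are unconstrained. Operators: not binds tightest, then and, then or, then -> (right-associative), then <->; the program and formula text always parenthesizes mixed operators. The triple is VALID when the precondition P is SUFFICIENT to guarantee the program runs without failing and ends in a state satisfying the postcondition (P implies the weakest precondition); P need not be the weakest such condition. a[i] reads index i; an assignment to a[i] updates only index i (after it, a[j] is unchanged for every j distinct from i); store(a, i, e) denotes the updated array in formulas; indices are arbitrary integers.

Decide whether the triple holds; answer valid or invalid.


Working backward. After the program, the postcondition (e - 5 <= -6 -> n + 2*buf[e] - 3 != -2) and (m <= n and buf[h + 1] = -5) must hold; in canonical form it is (e <= -1 -> 2*buf[e] + n != 1) and m <= n and buf[h + 1] = -5.
Before skip: (e <= -1 -> 2*buf[e] + n != 1) and m <= n and buf[h + 1] = -5
Before n := 3*buf[2] + 7: (e <= -1 -> 3*buf[2] + 2*buf[e] != -6) and m <= 3*buf[2] + 7 and buf[h + 1] = -5
Before buf[e] := h - 3*e - 5: (e <= -1 -> 3*store(buf, e, -3*e + h - 5)[2] + 2*store(buf, e, -3*e + h - 5)[e] != -6) and m <= 3*store(buf, e, -3*e + h - 5)[2] + 7 and store(buf, e, -3*e + h - 5)[h + 1] = -5
The weakest precondition is (e <= -1 -> 3*store(buf, e, -3*e + h - 5)[2] + 2*store(buf, e, -3*e + h - 5)[e] != -6) and m <= 3*store(buf, e, -3*e + h - 5)[2] + 7 and store(buf, e, -3*e + h - 5)[h + 1] = -5.
Check whether (e <= -1 -> 3*store(buf, e, -3*e + h - 5)[2] + 2*store(buf, e, -3*e + h - 5)[e] != -6) and m <= 3*store(buf, e, -3*e + h - 5)[2] + 6 and store(buf, e, -3*e + h - 5)[h + 1] = -5 implies it.
Every state satisfying the precondition satisfies the weakest precondition: the implication holds.
Answer: valid


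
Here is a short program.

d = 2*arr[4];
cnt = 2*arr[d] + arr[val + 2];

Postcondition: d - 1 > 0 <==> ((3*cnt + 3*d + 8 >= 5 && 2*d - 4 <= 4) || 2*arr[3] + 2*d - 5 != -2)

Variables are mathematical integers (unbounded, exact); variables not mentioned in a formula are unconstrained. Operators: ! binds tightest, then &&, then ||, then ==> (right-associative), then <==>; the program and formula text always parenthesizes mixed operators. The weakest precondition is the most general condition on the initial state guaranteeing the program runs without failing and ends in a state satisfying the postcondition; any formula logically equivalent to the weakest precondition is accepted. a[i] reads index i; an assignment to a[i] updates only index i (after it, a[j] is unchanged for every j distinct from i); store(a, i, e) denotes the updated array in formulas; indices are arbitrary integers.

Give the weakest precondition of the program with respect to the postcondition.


Working backward. After the program, the postcondition d - 1 > 0 <==> ((3*cnt + 3*d + 8 >= 5 && 2*d - 4 <= 4) || 2*arr[3] + 2*d - 5 != -2) must hold; in canonical form it is d > 1 <==> ((3*cnt + 3*d >= -3 && 2*d <= 8) || 2*arr[3] + 2*d != 3).
Before cnt := 2*arr[d] + arr[val + 2]: d > 1 <==> ((3*arr[val + 2] + 6*arr[d] + 3*d >= -3 && 2*d <= 8) || 2*arr[3] + 2*d != 3)
Before d := 2*arr[4]: 2*arr[4] > 1 <==> ((3*arr[val + 2] + 6*arr[4] + 6*arr[2*arr[4]] >= -3 && 4*arr[4] <= 8) || 2*arr[3] + 4*arr[4] != 3)
Answer: WP = 2*arr[4] > 1 <==> ((3*arr[val + 2] + 6*arr[4] + 6*arr[2*arr[4]] >= -3 && 4*arr[4] <= 8) || 2*arr[3] + 4*arr[4] != 3)


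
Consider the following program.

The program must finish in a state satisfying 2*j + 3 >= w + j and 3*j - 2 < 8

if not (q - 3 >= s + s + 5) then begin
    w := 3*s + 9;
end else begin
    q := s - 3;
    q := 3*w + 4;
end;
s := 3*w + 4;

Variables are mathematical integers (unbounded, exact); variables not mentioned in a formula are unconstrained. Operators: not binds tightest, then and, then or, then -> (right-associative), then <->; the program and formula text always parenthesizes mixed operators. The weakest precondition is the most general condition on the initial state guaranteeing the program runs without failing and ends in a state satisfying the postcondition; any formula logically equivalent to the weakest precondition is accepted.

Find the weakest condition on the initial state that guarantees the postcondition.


Working backward. After the program, the postcondition 2*j + 3 >= w + j and 3*j - 2 < 8 must hold; in canonical form it is j >= w - 3 and 3*j < 10.
Before s := 3*w + 4: j >= w - 3 and 3*j < 10
Then branch requires j >= 3*s + 6 and 3*j < 10; else branch requires j >= w - 3 and 3*j < 10.
Before the if: ((not (q >= 2*s + 8)) -> (j >= 3*s + 6 and 3*j < 10)) and (q >= 2*s + 8 -> (j >= w - 3 and 3*j < 10))
Answer: WP = ((not (q >= 2*s + 8)) -> (j >= 3*s + 6 and 3*j < 10)) and (q >= 2*s + 8 -> (j >= w - 3 and 3*j < 10))


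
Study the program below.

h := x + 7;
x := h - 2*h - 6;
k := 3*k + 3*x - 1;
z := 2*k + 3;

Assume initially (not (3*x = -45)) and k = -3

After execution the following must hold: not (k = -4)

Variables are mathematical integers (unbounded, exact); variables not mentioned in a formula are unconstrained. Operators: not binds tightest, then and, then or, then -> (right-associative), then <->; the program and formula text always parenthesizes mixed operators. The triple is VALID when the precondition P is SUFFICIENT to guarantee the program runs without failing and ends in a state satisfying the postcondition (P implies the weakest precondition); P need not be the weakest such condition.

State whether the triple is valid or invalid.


Working backward. After the program, not (k = -4) must hold.
Before z := 2*k + 3: not (k = -4)
Before k := 3*k + 3*x - 1: not (3*k + 3*x = -3)
Before x := h - 2*h - 6: not (3*k = 3*h + 15)
Before h := x + 7: not (3*k = 3*x + 36)
The weakest precondition is not (3*k = 3*x + 36).
Check whether (not (3*x = -45)) and k = -3 implies it.
Every state satisfying the precondition satisfies the weakest precondition: the implication holds.
Answer: valid


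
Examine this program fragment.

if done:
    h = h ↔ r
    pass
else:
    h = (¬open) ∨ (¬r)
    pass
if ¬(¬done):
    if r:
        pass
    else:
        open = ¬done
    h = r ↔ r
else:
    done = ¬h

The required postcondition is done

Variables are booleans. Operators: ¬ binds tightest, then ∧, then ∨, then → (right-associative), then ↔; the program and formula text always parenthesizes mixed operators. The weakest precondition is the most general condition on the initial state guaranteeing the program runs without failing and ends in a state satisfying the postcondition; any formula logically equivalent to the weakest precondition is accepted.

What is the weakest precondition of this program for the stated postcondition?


Working backward. After the program, done must hold.
Then branch requires (r → done) ∧ ((¬r) → done); else branch requires ¬h.
Before the if: (done → ((r → done) ∧ ((¬r) → done))) ∧ ((¬done) → (¬h))
Then branch requires (done → ((r → done) ∧ ((¬r) → done))) ∧ ((¬done) → (¬(h ↔ r))); else branch requires (done → ((r → done) ∧ ((¬r) → done))) ∧ ((¬done) → (¬((¬open) ∨ (¬r)))).
Before the if: (done → ((done → ((r → done) ∧ ((¬r) → done))) ∧ ((¬done) → (¬(h ↔ r))))) ∧ ((¬done) → ((done → ((r → done) ∧ ((¬r) → done))) ∧ ((¬done) → (¬((¬open) ∨ (¬r))))))
Answer: WP = (done → ((done → ((r → done) ∧ ((¬r) → done))) ∧ ((¬done) → (¬(h ↔ r))))) ∧ ((¬done) → ((done → ((r → done) ∧ ((¬r) → done))) ∧ ((¬done) → (¬((¬open) ∨ (¬r))))))


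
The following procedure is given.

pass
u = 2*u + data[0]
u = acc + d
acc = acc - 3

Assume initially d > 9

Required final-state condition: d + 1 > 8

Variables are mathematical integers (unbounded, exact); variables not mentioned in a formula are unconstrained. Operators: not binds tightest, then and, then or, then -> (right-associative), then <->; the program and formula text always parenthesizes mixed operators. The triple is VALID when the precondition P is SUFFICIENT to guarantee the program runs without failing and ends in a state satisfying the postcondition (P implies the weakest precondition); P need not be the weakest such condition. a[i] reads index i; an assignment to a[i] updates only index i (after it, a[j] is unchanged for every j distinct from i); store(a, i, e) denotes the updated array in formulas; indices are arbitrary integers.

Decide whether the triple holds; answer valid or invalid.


Working backward. After the program, the postcondition d + 1 > 8 must hold; in canonical form it is d > 7.
Before acc := acc - 3: d > 7
Before u := acc + d: d > 7
Before u := 2*u + data[0]: d > 7
Before skip: d > 7
The weakest precondition is d > 7.
Check whether d > 9 implies it.
Every state satisfying the precondition satisfies the weakest precondition: the implication holds.
Answer: valid


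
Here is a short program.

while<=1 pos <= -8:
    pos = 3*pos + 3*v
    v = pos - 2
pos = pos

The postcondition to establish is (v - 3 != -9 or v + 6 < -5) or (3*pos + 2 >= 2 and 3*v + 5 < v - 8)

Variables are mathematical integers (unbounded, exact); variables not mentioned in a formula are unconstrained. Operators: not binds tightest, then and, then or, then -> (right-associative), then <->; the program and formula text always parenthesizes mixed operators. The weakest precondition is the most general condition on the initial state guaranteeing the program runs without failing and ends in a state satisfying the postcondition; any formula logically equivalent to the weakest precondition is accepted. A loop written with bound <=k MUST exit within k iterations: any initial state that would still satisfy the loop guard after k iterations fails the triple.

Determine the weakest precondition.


Working backward. After the program, the postcondition (v - 3 != -9 or v + 6 < -5) or (3*pos + 2 >= 2 and 3*v + 5 < v - 8) must hold; in canonical form it is v != -6 or v < -11 or (3*pos >= 0 and 2*v < -13).
Before pos := pos: v != -6 or v < -11 or (3*pos >= 0 and 2*v < -13)
Before the loop (bound <=1), unroll the exhaustion recursion (WP_0 = exit-now case; WP_j = one more guarded iteration, up to j = 1):
  WP_0: (not (pos <= -8)) and (v != -6 or v < -11 or (3*pos >= 0 and 2*v < -13))
  WP_1: (pos <= -8 -> ((not (3*pos + 3*v <= -8)) and (3*pos + 3*v != -4 or 3*pos + 3*v < -9 or (9*pos + 9*v >= 0 and 6*pos + 6*v < -9)))) and ((not (pos <= -8)) -> (v != -6 or v < -11 or (3*pos >= 0 and 2*v < -13)))
So before the loop: (pos <= -8 -> ((not (3*pos + 3*v <= -8)) and (3*pos + 3*v != -4 or 3*pos + 3*v < -9 or (9*pos + 9*v >= 0 and 6*pos + 6*v < -9)))) and ((not (pos <= -8)) -> (v != -6 or v < -11 or (3*pos >= 0 and 2*v < -13)))
Answer: WP = (pos <= -8 -> ((not (3*pos + 3*v <= -8)) and (3*pos + 3*v != -4 or 3*pos + 3*v < -9 or (9*pos + 9*v >= 0 and 6*pos + 6*v < -9)))) and ((not (pos <= -8)) -> (v != -6 or v < -11 or (3*pos >= 0 and 2*v < -13)))


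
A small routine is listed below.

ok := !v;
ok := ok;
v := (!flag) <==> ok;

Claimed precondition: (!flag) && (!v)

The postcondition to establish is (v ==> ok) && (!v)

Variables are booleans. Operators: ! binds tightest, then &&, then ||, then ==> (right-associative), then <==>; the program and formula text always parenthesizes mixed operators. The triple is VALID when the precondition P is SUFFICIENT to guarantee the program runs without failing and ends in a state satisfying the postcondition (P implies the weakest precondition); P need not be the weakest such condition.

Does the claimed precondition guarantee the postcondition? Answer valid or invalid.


Working backward. After the program, (v ==> ok) && (!v) must hold.
Before v := (!flag) <==> ok: (((!flag) <==> ok) ==> ok) && (!((!flag) <==> ok))
Before ok := ok: (((!flag) <==> ok) ==> ok) && (!((!flag) <==> ok))
Before ok := !v: (((!flag) <==> (!v)) ==> (!v)) && (!((!flag) <==> (!v)))
The weakest precondition is (((!flag) <==> (!v)) ==> (!v)) && (!((!flag) <==> (!v))).
Check whether (!flag) && (!v) implies it.
Countermodel: at the initial state flag = false, v = false, the precondition holds but the weakest precondition fails.
Answer: invalid


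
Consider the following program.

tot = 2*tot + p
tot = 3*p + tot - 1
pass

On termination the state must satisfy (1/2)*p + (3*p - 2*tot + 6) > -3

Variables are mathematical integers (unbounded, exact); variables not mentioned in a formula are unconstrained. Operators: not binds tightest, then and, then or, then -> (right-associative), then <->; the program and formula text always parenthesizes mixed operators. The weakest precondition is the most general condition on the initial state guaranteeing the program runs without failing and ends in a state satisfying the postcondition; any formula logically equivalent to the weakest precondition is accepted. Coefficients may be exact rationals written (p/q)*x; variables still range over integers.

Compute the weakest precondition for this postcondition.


Working backward. After the program, the postcondition (1/2)*p + (3*p - 2*tot + 6) > -3 must hold; in canonical form it is (7/2)*p > 2*tot - 9.
Before skip: (7/2)*p > 2*tot - 9
Before tot := 3*p + tot - 1: (5/2)*p + 2*tot < 11
Before tot := 2*tot + p: (9/2)*p + 4*tot < 11
Answer: WP = (9/2)*p + 4*tot < 11


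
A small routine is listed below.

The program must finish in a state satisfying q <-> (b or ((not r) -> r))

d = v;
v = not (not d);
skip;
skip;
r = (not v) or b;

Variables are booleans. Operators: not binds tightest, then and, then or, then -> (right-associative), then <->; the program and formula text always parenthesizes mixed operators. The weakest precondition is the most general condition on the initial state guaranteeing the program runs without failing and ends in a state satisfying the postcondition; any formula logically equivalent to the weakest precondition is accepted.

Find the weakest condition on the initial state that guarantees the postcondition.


Working backward. After the program, q <-> (b or ((not r) -> r)) must hold.
Before r := (not v) or b: q <-> (b or ((not ((not v) or b)) -> ((not v) or b)))
Before skip: q <-> (b or ((not ((not v) or b)) -> ((not v) or b)))
Before skip: q <-> (b or ((not ((not v) or b)) -> ((not v) or b)))
Before v := not (not d): q <-> (b or ((not ((not d) or b)) -> ((not d) or b)))
Before d := v: q <-> (b or ((not ((not v) or b)) -> ((not v) or b)))
Answer: WP = q <-> (b or ((not ((not v) or b)) -> ((not v) or b)))


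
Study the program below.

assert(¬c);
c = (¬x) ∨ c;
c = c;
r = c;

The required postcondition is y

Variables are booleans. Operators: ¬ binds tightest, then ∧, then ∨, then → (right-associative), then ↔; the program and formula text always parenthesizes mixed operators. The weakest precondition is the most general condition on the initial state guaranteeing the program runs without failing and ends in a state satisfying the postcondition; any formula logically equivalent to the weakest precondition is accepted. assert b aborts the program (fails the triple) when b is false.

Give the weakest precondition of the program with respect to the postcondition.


Working backward. After the program, y must hold.
Before r := c: y
Before c := c: y
Before c := (¬x) ∨ c: y
Before assert ¬c: (¬c) ∧ y
Answer: WP = (¬c) ∧ y


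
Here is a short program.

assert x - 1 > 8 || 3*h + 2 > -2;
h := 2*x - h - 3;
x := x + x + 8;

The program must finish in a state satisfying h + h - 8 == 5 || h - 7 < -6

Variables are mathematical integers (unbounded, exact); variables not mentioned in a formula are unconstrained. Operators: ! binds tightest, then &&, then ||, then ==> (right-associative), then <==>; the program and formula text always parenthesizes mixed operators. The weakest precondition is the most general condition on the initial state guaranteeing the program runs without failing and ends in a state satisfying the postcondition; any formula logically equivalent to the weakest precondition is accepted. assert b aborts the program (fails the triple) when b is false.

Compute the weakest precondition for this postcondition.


Working backward. After the program, the postcondition h + h - 8 == 5 || h - 7 < -6 must hold; in canonical form it is 2*h == 13 || h < 1.
Before x := x + x + 8: 2*h == 13 || h < 1
Before h := 2*x - h - 3: 4*x == 2*h + 19 || 2*x < h + 4
Before assert x - 1 > 8 || 3*h + 2 > -2: (x > 9 || 3*h > -4) && (4*x == 2*h + 19 || 2*x < h + 4)
Answer: WP = (x > 9 || 3*h > -4) && (4*x == 2*h + 19 || 2*x < h + 4)
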